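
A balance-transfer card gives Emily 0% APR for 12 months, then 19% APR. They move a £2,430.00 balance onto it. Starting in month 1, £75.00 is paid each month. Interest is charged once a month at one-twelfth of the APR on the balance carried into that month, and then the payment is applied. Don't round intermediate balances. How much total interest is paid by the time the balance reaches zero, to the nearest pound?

£332

Promo months 1–12 at r₀ = 0%/12 = 0; months 13+ at r₁ = 19%/12 = 0.0158333.
After month 12 (no interest yet): B = £2,430.00 − 12·£75.00 = £1,530.00.
Then at r₁ with £75.00/mo: n₂ = −ln(1 − r₁·B/P)/ln(1+r₁) ≈ 24.83 → 25 more payments.
Total paid = 36·£75.00 + £62.44 = £2,762.44; interest = £2,762.44 − £2,430.00 = £332.44.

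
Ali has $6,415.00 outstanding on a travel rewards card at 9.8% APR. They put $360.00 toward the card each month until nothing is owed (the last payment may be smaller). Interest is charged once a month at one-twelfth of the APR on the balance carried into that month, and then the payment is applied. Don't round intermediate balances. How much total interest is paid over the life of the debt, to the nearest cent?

Monthly rate r = 9.8%/12 = 0.816667% = 0.00816667.
Payoff takes n = ⌈−ln(1 − rB₀/P)/ln(1+r)⌉ = ⌈19.336⌉ = 20 payments; the last is $121.25.
Total paid = 19·$360.00 + $121.25 = $6,961.25.
Total interest = total paid − principal = $6,961.25 − $6,415.00 = $546.25.

$546.25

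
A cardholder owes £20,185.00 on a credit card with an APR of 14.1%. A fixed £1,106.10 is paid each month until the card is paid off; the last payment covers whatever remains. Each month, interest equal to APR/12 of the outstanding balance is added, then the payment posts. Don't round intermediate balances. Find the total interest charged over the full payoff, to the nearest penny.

£2,668.23

Monthly rate r = 14.1%/12 = 1.175% = 0.01175.
Payoff takes n = ⌈−ln(1 − rB₀/P)/ln(1+r)⌉ = ⌈20.660⌉ = 21 payments; the last is £731.23.
Total paid = 20·£1,106.10 + £731.23 = £22,853.23.
Total interest = total paid − principal = £22,853.23 − £20,185.00 = £2,668.23.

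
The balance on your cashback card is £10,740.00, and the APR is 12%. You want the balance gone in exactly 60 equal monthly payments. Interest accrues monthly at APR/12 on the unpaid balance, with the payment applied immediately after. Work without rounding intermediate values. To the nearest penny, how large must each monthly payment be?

Monthly rate r = 12%/12 = 1% = 0.01.
Level-payment amortization: P = B₀·r / (1 − (1+r)^(−n)) = 10740.00·0.01 / (1 − 1.01^(−60)).
Denominator 1 − (1+r)^(−60) = 0.449550384.
P = 107.4 / 0.449550384 ≈ 238.91.

£238.91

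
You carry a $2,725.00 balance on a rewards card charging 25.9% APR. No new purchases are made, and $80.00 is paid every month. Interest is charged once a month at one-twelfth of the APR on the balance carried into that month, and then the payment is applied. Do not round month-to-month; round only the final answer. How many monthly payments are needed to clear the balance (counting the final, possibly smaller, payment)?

63 months

Monthly rate r = 25.9%/12 = 2.15833% = 0.0215833.
Recurrence: B ← B·(1+r) − $80.00.
Month 1: interest $58.81; balance after payment $2,703.81.
Month 2: interest $58.36; balance after payment $2,682.17.
Closed form: n = −ln(1 − rB₀/P)/ln(1+r) = −ln(0.26482)/ln(1.02158) ≈ 62.224, so the balance reaches zero during payment 63.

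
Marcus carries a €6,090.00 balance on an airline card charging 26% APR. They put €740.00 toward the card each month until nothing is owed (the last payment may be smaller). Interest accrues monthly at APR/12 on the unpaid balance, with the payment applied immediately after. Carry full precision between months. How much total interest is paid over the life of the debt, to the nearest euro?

Monthly rate r = 26%/12 = 2.16667% = 0.0216667.
Payoff takes n = ⌈−ln(1 − rB₀/P)/ln(1+r)⌉ = ⌈9.162⌉ = 10 payments; the last is €121.06.
Total paid = 9·€740.00 + €121.06 = €6,781.06.
Total interest = total paid − principal = €6,781.06 − €6,090.00 = €691.06.

€691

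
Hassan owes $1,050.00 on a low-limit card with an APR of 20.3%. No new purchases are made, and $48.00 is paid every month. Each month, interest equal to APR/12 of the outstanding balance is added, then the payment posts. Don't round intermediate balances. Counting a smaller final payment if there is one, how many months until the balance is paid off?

28 payments

Monthly rate r = 20.3%/12 = 1.69167% = 0.0169167.
Recurrence: B ← B·(1+r) − $48.00.
Month 1: interest $17.76; balance after payment $1,019.76.
Month 2: interest $17.25; balance after payment $989.01.
Closed form: n = −ln(1 − rB₀/P)/ln(1+r) = −ln(0.62995)/ln(1.01692) ≈ 27.548, so the balance reaches zero during payment 28.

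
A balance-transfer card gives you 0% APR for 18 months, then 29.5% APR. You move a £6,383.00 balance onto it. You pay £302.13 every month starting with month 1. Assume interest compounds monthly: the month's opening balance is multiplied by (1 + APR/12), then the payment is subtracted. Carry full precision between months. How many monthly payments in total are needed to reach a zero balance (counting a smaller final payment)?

22 payments

Promo months 1–18 at r₀ = 0%/12 = 0; months 19+ at r₁ = 29.5%/12 = 0.0245833.
After month 18 (no interest yet): B = £6,383.00 − 18·£302.13 = £944.66.
Then at r₁ with £302.13/mo: n₂ = −ln(1 − r₁·B/P)/ln(1+r₁) ≈ 3.29 → 4 more payments.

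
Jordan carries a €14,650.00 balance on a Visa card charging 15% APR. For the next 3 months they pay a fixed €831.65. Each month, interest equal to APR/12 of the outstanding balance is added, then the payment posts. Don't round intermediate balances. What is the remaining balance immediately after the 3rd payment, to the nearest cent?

Monthly rate r = 15%/12 = 1.25% = 0.0125.
Each month: B ← B·(1+r) − €831.65.
Month 1: interest €183.12; balance after payment €14,001.48.
Month 2: interest €175.02; balance after payment €13,344.84.
Month 3: interest €166.81; balance after payment €12,680.00.

€12,680.00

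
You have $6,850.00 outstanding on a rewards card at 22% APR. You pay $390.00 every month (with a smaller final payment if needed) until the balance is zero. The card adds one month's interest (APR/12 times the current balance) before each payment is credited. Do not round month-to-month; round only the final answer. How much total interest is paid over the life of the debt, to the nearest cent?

$1,493.42

Monthly rate r = 22%/12 = 1.83333% = 0.0183333.
Payoff takes n = ⌈−ln(1 − rB₀/P)/ln(1+r)⌉ = ⌈21.391⌉ = 22 payments; the last is $153.42.
Total paid = 21·$390.00 + $153.42 = $8,343.42.
Total interest = total paid − principal = $8,343.42 − $6,850.00 = $1,493.42.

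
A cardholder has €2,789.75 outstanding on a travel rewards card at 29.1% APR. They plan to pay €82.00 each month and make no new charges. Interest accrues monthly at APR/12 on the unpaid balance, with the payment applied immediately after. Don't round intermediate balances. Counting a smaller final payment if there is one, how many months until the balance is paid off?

73 payments

Monthly rate r = 29.1%/12 = 2.425% = 0.02425.
Recurrence: B ← B·(1+r) − €82.00.
Month 1: interest €67.65; balance after payment €2,775.40.
Month 2: interest €67.30; balance after payment €2,760.70.
Closed form: n = −ln(1 − rB₀/P)/ln(1+r) = −ln(0.17498)/ln(1.02425) ≈ 72.747, so the balance reaches zero during payment 73.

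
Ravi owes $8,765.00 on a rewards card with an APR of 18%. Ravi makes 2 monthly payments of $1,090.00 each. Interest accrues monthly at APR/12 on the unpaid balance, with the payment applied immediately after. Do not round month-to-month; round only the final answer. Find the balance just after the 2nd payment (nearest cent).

$6,833.57

Monthly rate r = 18%/12 = 1.5% = 0.015.
Each month: B ← B·(1+r) − $1,090.00.
Month 1: interest $131.47; balance after payment $7,806.48.
Month 2: interest $117.10; balance after payment $6,833.57.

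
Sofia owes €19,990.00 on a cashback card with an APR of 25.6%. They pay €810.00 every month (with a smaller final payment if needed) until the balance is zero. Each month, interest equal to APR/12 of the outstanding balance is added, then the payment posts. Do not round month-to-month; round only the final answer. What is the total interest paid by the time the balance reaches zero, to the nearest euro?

€8,698

Monthly rate r = 25.6%/12 = 2.13333% = 0.0213333.
Payoff takes n = ⌈−ln(1 − rB₀/P)/ln(1+r)⌉ = ⌈35.415⌉ = 36 payments; the last is €338.19.
Total paid = 35·€810.00 + €338.19 = €28,688.19.
Total interest = total paid − principal = €28,688.19 − €19,990.00 = €8,698.19.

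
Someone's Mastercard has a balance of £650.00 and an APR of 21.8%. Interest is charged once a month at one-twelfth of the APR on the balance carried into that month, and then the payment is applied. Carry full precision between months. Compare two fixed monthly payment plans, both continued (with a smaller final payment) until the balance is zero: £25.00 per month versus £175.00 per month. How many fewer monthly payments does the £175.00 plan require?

Monthly rate r = 21.8%/12 = 1.81667% = 0.0181667.
At £25.00/mo: n = ⌈−ln(1 − rB₀/P)/ln(1+r)⌉ = 36 payments (last £12.78); total interest = total paid − £650.00 = £237.78.
At £175.00/mo: 4 payments (last £154.23); total interest £29.23.
Payments saved = 36 − 4 = 32.

32 fewer payments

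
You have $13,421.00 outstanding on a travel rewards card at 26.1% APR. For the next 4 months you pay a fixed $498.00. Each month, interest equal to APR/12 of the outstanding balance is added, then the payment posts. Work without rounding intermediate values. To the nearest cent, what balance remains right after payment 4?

$12,569.34

Monthly rate r = 26.1%/12 = 2.175% = 0.02175.
Each month: B ← B·(1+r) − $498.00.
Month 1: interest $291.91; balance after payment $13,214.91.
Month 2: interest $287.42; balance after payment $13,004.33.
Month 3: interest $282.84; balance after payment $12,789.18.
Month 4: interest $278.16; balance after payment $12,569.34.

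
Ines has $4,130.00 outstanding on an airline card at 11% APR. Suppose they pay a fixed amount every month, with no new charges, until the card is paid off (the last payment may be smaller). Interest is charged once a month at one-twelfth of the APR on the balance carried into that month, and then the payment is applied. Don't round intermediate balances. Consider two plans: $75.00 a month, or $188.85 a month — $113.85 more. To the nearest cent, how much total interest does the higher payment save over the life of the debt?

Monthly rate r = 11%/12 = 0.916667% = 0.00916667.
At $75.00/mo: n = ⌈−ln(1 − rB₀/P)/ln(1+r)⌉ = 78 payments (last $1.08); total interest = total paid − $4,130.00 = $1,646.08.
At $188.85/mo: 25 payments (last $98.12); total interest $500.52.
Interest saved = $1,646.08 − $500.52 = $1,145.56.

$1,145.56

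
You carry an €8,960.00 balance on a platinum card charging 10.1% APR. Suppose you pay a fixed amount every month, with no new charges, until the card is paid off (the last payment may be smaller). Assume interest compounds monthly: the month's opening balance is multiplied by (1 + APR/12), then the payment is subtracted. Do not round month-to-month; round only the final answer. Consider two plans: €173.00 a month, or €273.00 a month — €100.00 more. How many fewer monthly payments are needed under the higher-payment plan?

Monthly rate r = 10.1%/12 = 0.841667% = 0.00841667.
At €173.00/mo: n = ⌈−ln(1 − rB₀/P)/ln(1+r)⌉ = 69 payments (last €54.08); total interest = total paid − €8,960.00 = €2,858.08.
At €273.00/mo: 39 payments (last €156.61); total interest €1,570.61.
Payments saved = 69 − 39 = 30.

30 fewer payments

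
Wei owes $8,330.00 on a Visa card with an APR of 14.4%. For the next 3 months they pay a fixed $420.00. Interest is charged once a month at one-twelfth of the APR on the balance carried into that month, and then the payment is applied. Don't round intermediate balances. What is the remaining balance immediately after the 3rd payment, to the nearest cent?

$7,358.31

Monthly rate r = 14.4%/12 = 1.2% = 0.012.
Each month: B ← B·(1+r) − $420.00.
Month 1: interest $99.96; balance after payment $8,009.96.
Month 2: interest $96.12; balance after payment $7,686.08.
Month 3: interest $92.23; balance after payment $7,358.31.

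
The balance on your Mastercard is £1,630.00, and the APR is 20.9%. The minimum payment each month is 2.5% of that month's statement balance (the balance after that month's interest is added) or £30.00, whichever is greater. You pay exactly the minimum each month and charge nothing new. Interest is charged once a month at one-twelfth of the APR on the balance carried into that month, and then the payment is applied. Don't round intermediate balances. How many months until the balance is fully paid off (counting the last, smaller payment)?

108 months

Monthly rate r = 20.9%/12 = 1.74167% = 0.0174167.
While 2.5% of the post-interest balance exceeds £30.00, each month B ← (B·(1+r))·(1 − 0.025), i.e. B shrinks by the factor (1+r)·0.975 = 0.99198.
This holds for months 1–41. Entering month 42 the balance is £1,171.74; 2.5% of the post-interest balance is now below £30.00, so the flat £30.00 minimum applies from here.
From month 42 a fixed £30.00 at rate r clears £1,171.74 in 67 more payments. Total: 41 + 67 = 108 months.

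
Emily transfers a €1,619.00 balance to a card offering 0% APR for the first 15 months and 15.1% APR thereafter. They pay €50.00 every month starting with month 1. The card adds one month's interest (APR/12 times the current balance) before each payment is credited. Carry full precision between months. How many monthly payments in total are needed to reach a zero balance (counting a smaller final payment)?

35 months

Promo months 1–15 at r₀ = 0%/12 = 0; months 16+ at r₁ = 15.1%/12 = 0.0125833.
After month 15 (no interest yet): B = €1,619.00 − 15·€50.00 = €869.00.
Then at r₁ with €50.00/mo: n₂ = −ln(1 − r₁·B/P)/ln(1+r₁) ≈ 19.74 → 20 more payments.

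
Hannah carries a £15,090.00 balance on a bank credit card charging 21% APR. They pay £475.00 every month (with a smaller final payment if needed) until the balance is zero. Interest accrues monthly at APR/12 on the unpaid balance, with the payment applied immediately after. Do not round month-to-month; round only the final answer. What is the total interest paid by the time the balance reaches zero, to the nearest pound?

Monthly rate r = 21%/12 = 1.75% = 0.0175.
Payoff takes n = ⌈−ln(1 − rB₀/P)/ln(1+r)⌉ = ⌈46.794⌉ = 47 payments; the last is £377.82.
Total paid = 46·£475.00 + £377.82 = £22,227.82.
Total interest = total paid − principal = £22,227.82 − £15,090.00 = £7,137.82.

£7,138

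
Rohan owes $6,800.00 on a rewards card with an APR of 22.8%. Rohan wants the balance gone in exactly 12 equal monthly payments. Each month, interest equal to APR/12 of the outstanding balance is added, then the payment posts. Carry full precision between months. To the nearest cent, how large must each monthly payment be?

Monthly rate r = 22.8%/12 = 1.9% = 0.019.
Level-payment amortization: P = B₀·r / (1 − (1+r)^(−n)) = 6800.00·0.019 / (1 − 1.019^(−12)).
Denominator 1 − (1+r)^(−12) = 0.202171048.
P = 129.2 / 0.202171048 ≈ 639.06.

$639.06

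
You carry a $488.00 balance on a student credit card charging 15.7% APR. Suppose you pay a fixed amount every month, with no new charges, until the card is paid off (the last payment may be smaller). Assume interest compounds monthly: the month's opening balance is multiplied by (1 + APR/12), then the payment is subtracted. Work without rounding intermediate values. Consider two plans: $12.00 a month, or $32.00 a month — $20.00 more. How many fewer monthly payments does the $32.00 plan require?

Monthly rate r = 15.7%/12 = 1.30833% = 0.0130833.
At $12.00/mo: n = ⌈−ln(1 − rB₀/P)/ln(1+r)⌉ = 59 payments (last $5.09); total interest = total paid − $488.00 = $213.09.
At $32.00/mo: 18 payments (last $3.89); total interest $59.89.
Payments saved = 59 − 18 = 41.

41 fewer payments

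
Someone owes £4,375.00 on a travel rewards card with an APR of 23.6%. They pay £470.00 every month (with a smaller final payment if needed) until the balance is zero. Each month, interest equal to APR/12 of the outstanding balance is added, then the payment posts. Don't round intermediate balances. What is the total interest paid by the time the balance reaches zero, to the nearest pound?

£506

Monthly rate r = 23.6%/12 = 1.96667% = 0.0196667.
Payoff takes n = ⌈−ln(1 − rB₀/P)/ln(1+r)⌉ = ⌈10.382⌉ = 11 payments; the last is £180.65.
Total paid = 10·£470.00 + £180.65 = £4,880.65.
Total interest = total paid − principal = £4,880.65 − £4,375.00 = £505.65.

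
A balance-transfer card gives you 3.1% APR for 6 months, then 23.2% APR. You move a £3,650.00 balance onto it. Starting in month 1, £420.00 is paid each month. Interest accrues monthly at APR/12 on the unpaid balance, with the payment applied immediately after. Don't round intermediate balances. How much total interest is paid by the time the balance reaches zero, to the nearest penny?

Promo months 1–6 at r₀ = 3.1%/12 = 0.00258333; months 7+ at r₁ = 23.2%/12 = 0.0193333.
After month 6: iterate B ← B·(1+r₀) − £420.00 for 6 months → £1,170.61.
Then at r₁ with £420.00/mo: n₂ = −ln(1 − r₁·B/P)/ln(1+r₁) ≈ 2.89 → 3 more payments.
Total paid = 8·£420.00 + £375.31 = £3,735.31; interest = £3,735.31 − £3,650.00 = £85.31.

£85.31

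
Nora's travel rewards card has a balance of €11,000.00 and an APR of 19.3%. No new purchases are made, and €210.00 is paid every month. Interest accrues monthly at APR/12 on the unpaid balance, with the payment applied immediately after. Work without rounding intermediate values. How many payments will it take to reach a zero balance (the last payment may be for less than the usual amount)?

Monthly rate r = 19.3%/12 = 1.60833% = 0.0160833.
Recurrence: B ← B·(1+r) − €210.00.
Month 1: interest €176.92; balance after payment €10,966.92.
Month 2: interest €176.38; balance after payment €10,933.30.
Closed form: n = −ln(1 − rB₀/P)/ln(1+r) = −ln(0.15754)/ln(1.01608) ≈ 115.828, so the balance reaches zero during payment 116.

116 months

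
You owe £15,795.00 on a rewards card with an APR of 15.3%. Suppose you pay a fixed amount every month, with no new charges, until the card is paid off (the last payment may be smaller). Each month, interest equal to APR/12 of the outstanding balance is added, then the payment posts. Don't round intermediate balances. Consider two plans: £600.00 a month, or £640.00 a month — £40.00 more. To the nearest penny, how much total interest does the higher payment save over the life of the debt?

£279.49

Monthly rate r = 15.3%/12 = 1.275% = 0.01275.
At £600.00/mo: n = ⌈−ln(1 − rB₀/P)/ln(1+r)⌉ = 33 payments (last £167.27); total interest = total paid − £15,795.00 = £3,572.27.
At £640.00/mo: 30 payments (last £527.78); total interest £3,292.78.
Interest saved = £3,572.27 − £3,292.78 = £279.49.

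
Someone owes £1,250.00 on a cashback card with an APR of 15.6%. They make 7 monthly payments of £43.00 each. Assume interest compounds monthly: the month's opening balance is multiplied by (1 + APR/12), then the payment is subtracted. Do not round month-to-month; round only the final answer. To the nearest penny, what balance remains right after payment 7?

Monthly rate r = 15.6%/12 = 1.3% = 0.013.
Each month: B ← B·(1+r) − £43.00.
Month 1: interest £16.25; balance after payment £1,223.25.
Month 2: interest £15.90; balance after payment £1,196.15.
Month 3: interest £15.55; balance after payment £1,168.70.
Month 4: interest £15.19; balance after payment £1,140.90.
Month 5: interest £14.83; balance after payment £1,112.73.
Month 6: interest £14.47; balance after payment £1,084.19.
Month 7: interest £14.09; balance after payment £1,055.29.

£1,055.29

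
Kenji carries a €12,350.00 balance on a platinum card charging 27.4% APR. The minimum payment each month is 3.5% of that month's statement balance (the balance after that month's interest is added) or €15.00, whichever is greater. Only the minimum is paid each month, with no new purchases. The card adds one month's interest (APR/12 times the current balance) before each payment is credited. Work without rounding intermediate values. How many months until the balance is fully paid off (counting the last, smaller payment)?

Monthly rate r = 27.4%/12 = 2.28333% = 0.0228333.
While 3.5% of the post-interest balance exceeds €15.00, each month B ← (B·(1+r))·(1 − 0.035), i.e. B shrinks by the factor (1+r)·0.965 = 0.98703.
This holds for months 1–260. Entering month 261 the balance is €414.99; 3.5% of the post-interest balance is now below €15.00, so the flat €15.00 minimum applies from here.
From month 261 a fixed €15.00 at rate r clears €414.99 in 45 more payments. Total: 260 + 45 = 305 months.

305 months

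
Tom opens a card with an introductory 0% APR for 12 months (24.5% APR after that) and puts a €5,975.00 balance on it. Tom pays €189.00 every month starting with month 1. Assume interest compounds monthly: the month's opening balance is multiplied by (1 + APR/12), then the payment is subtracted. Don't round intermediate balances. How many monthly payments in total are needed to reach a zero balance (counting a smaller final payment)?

Promo months 1–12 at r₀ = 0%/12 = 0; months 13+ at r₁ = 24.5%/12 = 0.0204167.
After month 12 (no interest yet): B = €5,975.00 − 12·€189.00 = €3,707.00.
Then at r₁ with €189.00/mo: n₂ = −ln(1 − r₁·B/P)/ln(1+r₁) ≈ 25.31 → 26 more payments.

38 months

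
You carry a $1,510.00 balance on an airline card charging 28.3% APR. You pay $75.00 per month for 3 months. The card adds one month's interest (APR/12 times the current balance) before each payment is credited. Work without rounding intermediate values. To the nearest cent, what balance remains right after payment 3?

Monthly rate r = 28.3%/12 = 2.35833% = 0.0235833.
Each month: B ← B·(1+r) − $75.00.
Month 1: interest $35.61; balance after payment $1,470.61.
Month 2: interest $34.68; balance after payment $1,430.29.
Month 3: interest $33.73; balance after payment $1,389.02.

$1,389.02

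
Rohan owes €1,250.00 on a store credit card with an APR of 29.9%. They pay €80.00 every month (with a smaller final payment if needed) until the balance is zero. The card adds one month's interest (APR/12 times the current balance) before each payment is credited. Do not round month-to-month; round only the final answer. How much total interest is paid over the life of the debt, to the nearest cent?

Monthly rate r = 29.9%/12 = 2.49167% = 0.0249167.
Payoff takes n = ⌈−ln(1 − rB₀/P)/ln(1+r)⌉ = ⌈20.039⌉ = 21 payments; the last is €3.16.
Total paid = 20·€80.00 + €3.16 = €1,603.16.
Total interest = total paid − principal = €1,603.16 − €1,250.00 = €353.16.

€353.16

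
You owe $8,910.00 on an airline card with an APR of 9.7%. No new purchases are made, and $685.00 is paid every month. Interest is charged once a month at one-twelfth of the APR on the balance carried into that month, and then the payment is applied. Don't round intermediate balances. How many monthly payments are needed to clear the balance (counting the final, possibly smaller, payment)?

14 payments

Monthly rate r = 9.7%/12 = 0.808333% = 0.00808333.
Recurrence: B ← B·(1+r) − $685.00.
Month 1: interest $72.02; balance after payment $8,297.02.
Month 2: interest $67.07; balance after payment $7,679.09.
Closed form: n = −ln(1 − rB₀/P)/ln(1+r) = −ln(0.89486)/ln(1.00808) ≈ 13.799, so the balance reaches zero during payment 14.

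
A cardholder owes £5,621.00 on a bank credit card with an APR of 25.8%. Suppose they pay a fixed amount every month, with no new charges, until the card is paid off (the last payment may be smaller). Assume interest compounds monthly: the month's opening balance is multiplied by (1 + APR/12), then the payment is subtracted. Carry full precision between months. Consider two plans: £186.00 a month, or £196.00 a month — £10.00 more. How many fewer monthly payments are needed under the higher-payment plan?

4 fewer payments

Monthly rate r = 25.8%/12 = 2.15% = 0.0215.
At £186.00/mo: n = ⌈−ln(1 − rB₀/P)/ln(1+r)⌉ = 50 payments (last £59.39); total interest = total paid − £5,621.00 = £3,552.39.
At £196.00/mo: 46 payments (last £13.05); total interest £3,212.05.
Payments saved = 50 − 46 = 4.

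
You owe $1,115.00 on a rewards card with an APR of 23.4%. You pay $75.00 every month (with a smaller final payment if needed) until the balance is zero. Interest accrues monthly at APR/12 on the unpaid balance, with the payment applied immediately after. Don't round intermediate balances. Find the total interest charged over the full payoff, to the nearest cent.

Monthly rate r = 23.4%/12 = 1.95% = 0.0195.
Payoff takes n = ⌈−ln(1 − rB₀/P)/ln(1+r)⌉ = ⌈17.727⌉ = 18 payments; the last is $54.67.
Total paid = 17·$75.00 + $54.67 = $1,329.67.
Total interest = total paid − principal = $1,329.67 − $1,115.00 = $214.67.

$214.67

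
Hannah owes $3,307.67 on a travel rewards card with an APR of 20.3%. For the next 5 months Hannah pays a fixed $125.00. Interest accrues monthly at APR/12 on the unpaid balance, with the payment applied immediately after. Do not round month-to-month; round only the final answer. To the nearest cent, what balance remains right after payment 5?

$2,950.56

Monthly rate r = 20.3%/12 = 1.69167% = 0.0169167.
Each month: B ← B·(1+r) − $125.00.
Month 1: interest $55.95; balance after payment $3,238.62.
Month 2: interest $54.79; balance after payment $3,168.41.
Month 3: interest $53.60; balance after payment $3,097.01.
Month 4: interest $52.39; balance after payment $3,024.40.
Month 5: interest $51.16; balance after payment $2,950.56.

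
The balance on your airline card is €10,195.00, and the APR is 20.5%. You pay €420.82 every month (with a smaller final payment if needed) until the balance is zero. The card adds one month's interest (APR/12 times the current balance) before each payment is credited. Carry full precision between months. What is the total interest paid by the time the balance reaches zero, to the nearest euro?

Monthly rate r = 20.5%/12 = 1.70833% = 0.0170833.
Payoff takes n = ⌈−ln(1 − rB₀/P)/ln(1+r)⌉ = ⌈31.537⌉ = 32 payments; the last is €227.01.
Total paid = 31·€420.82 + €227.01 = €13,272.43.
Total interest = total paid − principal = €13,272.43 − €10,195.00 = €3,077.43.

€3,077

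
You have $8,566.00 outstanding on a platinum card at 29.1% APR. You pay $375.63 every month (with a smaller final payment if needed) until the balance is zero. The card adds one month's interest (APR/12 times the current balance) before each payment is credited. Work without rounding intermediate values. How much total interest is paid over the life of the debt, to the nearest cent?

Monthly rate r = 29.1%/12 = 2.425% = 0.02425.
Payoff takes n = ⌈−ln(1 − rB₀/P)/ln(1+r)⌉ = ⌈33.606⌉ = 34 payments; the last is $228.52.
Total paid = 33·$375.63 + $228.52 = $12,624.31.
Total interest = total paid − principal = $12,624.31 − $8,566.00 = $4,058.31.

$4,058.31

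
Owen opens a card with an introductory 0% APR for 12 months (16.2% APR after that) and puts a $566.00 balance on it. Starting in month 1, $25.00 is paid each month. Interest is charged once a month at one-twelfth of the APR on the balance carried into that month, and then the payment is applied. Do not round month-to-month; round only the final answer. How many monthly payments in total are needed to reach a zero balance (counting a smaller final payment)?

Promo months 1–12 at r₀ = 0%/12 = 0; months 13+ at r₁ = 16.2%/12 = 0.0135.
After month 12 (no interest yet): B = $566.00 − 12·$25.00 = $266.00.
Then at r₁ with $25.00/mo: n₂ = −ln(1 − r₁·B/P)/ln(1+r₁) ≈ 11.56 → 12 more payments.

24 payments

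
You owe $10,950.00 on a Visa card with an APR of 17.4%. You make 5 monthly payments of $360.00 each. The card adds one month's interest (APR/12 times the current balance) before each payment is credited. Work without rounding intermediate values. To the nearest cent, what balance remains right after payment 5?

$9,914.27

Monthly rate r = 17.4%/12 = 1.45% = 0.0145.
Each month: B ← B·(1+r) − $360.00.
Month 1: interest $158.77; balance after payment $10,748.77.
Month 2: interest $155.86; balance after payment $10,544.63.
Month 3: interest $152.90; balance after payment $10,337.53.
Month 4: interest $149.89; balance after payment $10,127.42.
Month 5: interest $146.85; balance after payment $9,914.27.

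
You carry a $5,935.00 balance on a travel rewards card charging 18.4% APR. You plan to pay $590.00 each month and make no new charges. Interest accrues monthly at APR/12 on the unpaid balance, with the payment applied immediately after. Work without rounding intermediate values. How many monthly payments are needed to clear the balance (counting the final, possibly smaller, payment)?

Monthly rate r = 18.4%/12 = 1.53333% = 0.0153333.
Recurrence: B ← B·(1+r) − $590.00.
Month 1: interest $91.00; balance after payment $5,436.00.
Month 2: interest $83.35; balance after payment $4,929.36.
Closed form: n = −ln(1 − rB₀/P)/ln(1+r) = −ln(0.84576)/ln(1.01533) ≈ 11.009, so the balance reaches zero during payment 12.

12 months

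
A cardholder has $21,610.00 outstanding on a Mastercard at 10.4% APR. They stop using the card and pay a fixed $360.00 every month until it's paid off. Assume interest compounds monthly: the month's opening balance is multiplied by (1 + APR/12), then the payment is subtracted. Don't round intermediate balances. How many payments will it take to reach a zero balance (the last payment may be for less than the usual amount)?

86 months

Monthly rate r = 10.4%/12 = 0.866667% = 0.00866667.
Recurrence: B ← B·(1+r) − $360.00.
Month 1: interest $187.29; balance after payment $21,437.29.
Month 2: interest $185.79; balance after payment $21,263.08.
Closed form: n = −ln(1 − rB₀/P)/ln(1+r) = −ln(0.47976)/ln(1.00867) ≈ 85.113, so the balance reaches zero during payment 86.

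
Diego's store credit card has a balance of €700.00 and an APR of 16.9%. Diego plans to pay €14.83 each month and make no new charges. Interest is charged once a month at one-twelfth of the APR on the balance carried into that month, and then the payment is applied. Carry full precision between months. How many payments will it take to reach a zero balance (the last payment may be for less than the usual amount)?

79 months

Monthly rate r = 16.9%/12 = 1.40833% = 0.0140833.
Recurrence: B ← B·(1+r) − €14.83.
Month 1: interest €9.86; balance after payment €695.03.
Month 2: interest €9.79; balance after payment €689.99.
Closed form: n = −ln(1 − rB₀/P)/ln(1+r) = −ln(0.33524)/ln(1.01408) ≈ 78.147, so the balance reaches zero during payment 79.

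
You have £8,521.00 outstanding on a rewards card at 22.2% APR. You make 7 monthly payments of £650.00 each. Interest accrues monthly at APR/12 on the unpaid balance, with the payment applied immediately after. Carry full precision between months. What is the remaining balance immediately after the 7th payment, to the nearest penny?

Monthly rate r = 22.2%/12 = 1.85% = 0.0185.
Each month: B ← B·(1+r) − £650.00.
Month 1: interest £157.64; balance after payment £8,028.64.
Month 2: interest £148.53; balance after payment £7,527.17.
Month 3: interest £139.25; balance after payment £7,016.42.
Month 4: interest £129.80; balance after payment £6,496.22.
Month 5: interest £120.18; balance after payment £5,966.40.
Month 6: interest £110.38; balance after payment £5,426.78.
Month 7: interest £100.40; balance after payment £4,877.18.

£4,877.18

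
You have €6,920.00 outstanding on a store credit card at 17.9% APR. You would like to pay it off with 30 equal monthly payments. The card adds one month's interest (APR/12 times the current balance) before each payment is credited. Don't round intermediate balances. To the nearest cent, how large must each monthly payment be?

Monthly rate r = 17.9%/12 = 1.49167% = 0.0149167.
Level-payment amortization: P = B₀·r / (1 − (1+r)^(−n)) = 6920.00·0.0149167 / (1 − 1.01492^(−30)).
Denominator 1 − (1+r)^(−30) = 0.358659794.
P = 103.223 / 0.358659794 ≈ 287.80.

€287.80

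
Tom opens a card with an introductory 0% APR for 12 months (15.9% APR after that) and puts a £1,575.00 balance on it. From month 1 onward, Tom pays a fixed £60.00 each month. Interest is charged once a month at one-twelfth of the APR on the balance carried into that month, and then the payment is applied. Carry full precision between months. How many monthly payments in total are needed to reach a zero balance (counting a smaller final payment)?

Promo months 1–12 at r₀ = 0%/12 = 0; months 13+ at r₁ = 15.9%/12 = 0.01325.
After month 12 (no interest yet): B = £1,575.00 − 12·£60.00 = £855.00.
Then at r₁ with £60.00/mo: n₂ = −ln(1 − r₁·B/P)/ln(1+r₁) ≈ 15.90 → 16 more payments.

28 months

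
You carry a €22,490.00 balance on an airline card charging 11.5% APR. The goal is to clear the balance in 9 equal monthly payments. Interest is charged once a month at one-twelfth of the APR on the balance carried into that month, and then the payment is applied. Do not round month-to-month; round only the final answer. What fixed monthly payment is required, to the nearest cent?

Monthly rate r = 11.5%/12 = 0.958333% = 0.00958333.
Level-payment amortization: P = B₀·r / (1 − (1+r)^(−n)) = 22490.00·0.00958333 / (1 − 1.00958^(−9)).
Denominator 1 − (1+r)^(−9) = 0.0822583365.
P = 215.529 / 0.0822583365 ≈ 2620.15.

€2,620.15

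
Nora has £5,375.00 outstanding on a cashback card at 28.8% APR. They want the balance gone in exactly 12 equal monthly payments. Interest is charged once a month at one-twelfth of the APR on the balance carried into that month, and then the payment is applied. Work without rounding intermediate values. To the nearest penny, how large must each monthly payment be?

Monthly rate r = 28.8%/12 = 2.4% = 0.024.
Level-payment amortization: P = B₀·r / (1 − (1+r)^(−n)) = 5375.00·0.024 / (1 − 1.024^(−12)).
Denominator 1 − (1+r)^(−12) = 0.247683615.
P = 129 / 0.247683615 ≈ 520.83.

£520.83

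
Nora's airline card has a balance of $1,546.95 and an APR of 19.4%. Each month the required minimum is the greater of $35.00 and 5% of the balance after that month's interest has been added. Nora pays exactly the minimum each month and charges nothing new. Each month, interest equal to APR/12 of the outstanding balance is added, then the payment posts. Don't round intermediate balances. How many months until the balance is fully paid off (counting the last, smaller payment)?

47 months

Monthly rate r = 19.4%/12 = 1.61667% = 0.0161667.
While 5% of the post-interest balance exceeds $35.00, each month B ← (B·(1+r))·(1 − 0.05), i.e. B shrinks by the factor (1+r)·0.95 = 0.96536.
This holds for months 1–23. Entering month 24 the balance is $687.56; 5% of the post-interest balance is now below $35.00, so the flat $35.00 minimum applies from here.
From month 24 a fixed $35.00 at rate r clears $687.56 in 24 more payments. Total: 23 + 24 = 47 months.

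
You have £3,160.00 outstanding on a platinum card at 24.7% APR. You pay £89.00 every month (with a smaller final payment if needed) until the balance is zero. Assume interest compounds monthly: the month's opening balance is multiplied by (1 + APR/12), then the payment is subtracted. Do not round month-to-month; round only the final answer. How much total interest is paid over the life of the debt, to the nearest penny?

Monthly rate r = 24.7%/12 = 2.05833% = 0.0205833.
Payoff takes n = ⌈−ln(1 − rB₀/P)/ln(1+r)⌉ = ⌈64.414⌉ = 65 payments; the last is £37.05.
Total paid = 64·£89.00 + £37.05 = £5,733.05.
Total interest = total paid − principal = £5,733.05 − £3,160.00 = £2,573.05.

£2,573.05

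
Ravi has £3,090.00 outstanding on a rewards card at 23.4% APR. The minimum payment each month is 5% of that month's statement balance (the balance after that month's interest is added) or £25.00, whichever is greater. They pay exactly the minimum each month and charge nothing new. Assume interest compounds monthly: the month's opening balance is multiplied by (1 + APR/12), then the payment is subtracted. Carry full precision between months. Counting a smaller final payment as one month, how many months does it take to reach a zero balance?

83 months

Monthly rate r = 23.4%/12 = 1.95% = 0.0195.
While 5% of the post-interest balance exceeds £25.00, each month B ← (B·(1+r))·(1 − 0.05), i.e. B shrinks by the factor (1+r)·0.95 = 0.96852.
This holds for months 1–58. Entering month 59 the balance is £483.49; 5% of the post-interest balance is now below £25.00, so the flat £25.00 minimum applies from here.
From month 59 a fixed £25.00 at rate r clears £483.49 in 25 more payments. Total: 58 + 25 = 83 months.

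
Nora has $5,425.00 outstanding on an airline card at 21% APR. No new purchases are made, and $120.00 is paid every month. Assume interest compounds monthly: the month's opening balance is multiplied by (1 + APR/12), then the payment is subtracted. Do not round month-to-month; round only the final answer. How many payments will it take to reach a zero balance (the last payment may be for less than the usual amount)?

Monthly rate r = 21%/12 = 1.75% = 0.0175.
Recurrence: B ← B·(1+r) − $120.00.
Month 1: interest $94.94; balance after payment $5,399.94.
Month 2: interest $94.50; balance after payment $5,374.44.
Closed form: n = −ln(1 − rB₀/P)/ln(1+r) = −ln(0.20885)/ln(1.0175) ≈ 90.273, so the balance reaches zero during payment 91.

91 months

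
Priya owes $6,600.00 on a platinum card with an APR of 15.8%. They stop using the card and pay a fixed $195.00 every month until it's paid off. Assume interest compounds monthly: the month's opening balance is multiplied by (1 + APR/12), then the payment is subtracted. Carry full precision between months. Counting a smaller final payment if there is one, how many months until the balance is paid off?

46 payments

Monthly rate r = 15.8%/12 = 1.31667% = 0.0131667.
Recurrence: B ← B·(1+r) − $195.00.
Month 1: interest $86.90; balance after payment $6,491.90.
Month 2: interest $85.48; balance after payment $6,382.38.
Closed form: n = −ln(1 − rB₀/P)/ln(1+r) = −ln(0.55436)/ln(1.01317) ≈ 45.100, so the balance reaches zero during payment 46.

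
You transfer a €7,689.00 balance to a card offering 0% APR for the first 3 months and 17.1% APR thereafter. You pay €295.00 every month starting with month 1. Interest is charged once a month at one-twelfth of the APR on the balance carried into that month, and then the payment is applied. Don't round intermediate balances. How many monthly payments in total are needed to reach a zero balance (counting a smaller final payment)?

Promo months 1–3 at r₀ = 0%/12 = 0; months 4+ at r₁ = 17.1%/12 = 0.01425.
After month 3 (no interest yet): B = €7,689.00 − 3·€295.00 = €6,804.00.
Then at r₁ with €295.00/mo: n₂ = −ln(1 − r₁·B/P)/ln(1+r₁) ≈ 28.16 → 29 more payments.

32 payments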